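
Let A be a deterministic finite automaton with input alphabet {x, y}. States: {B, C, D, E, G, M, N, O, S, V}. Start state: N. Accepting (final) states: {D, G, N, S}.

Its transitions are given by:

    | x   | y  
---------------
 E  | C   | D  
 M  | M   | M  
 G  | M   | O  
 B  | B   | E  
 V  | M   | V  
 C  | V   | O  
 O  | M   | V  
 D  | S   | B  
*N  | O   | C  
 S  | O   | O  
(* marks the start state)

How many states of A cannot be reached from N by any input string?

BFS from N reaches {C, M, N, O, V}; the 5 state(s) B, D, E, G, S are never visited.

5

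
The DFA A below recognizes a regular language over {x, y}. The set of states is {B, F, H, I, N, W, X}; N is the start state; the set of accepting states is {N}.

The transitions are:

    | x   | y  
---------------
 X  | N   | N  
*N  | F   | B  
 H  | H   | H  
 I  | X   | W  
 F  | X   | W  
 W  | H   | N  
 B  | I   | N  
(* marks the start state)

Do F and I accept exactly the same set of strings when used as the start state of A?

Every state is reachable, so we keep all 7.
Start with accepting vs non-accepting: {N} | {B,F,H,I,W,X}.
On input x, block {B,F,H,I,W,X} splits into {B,F,H,I,W} and {X}.
On input x, block {B,F,H,I,W} splits into {B,H,W} and {F,I}.
Refine {B,H,W} on symbol x: members go to different blocks, giving {H,W} and {B}.
Split {H,W} by δ(·,y) → {H} and {W}.
Stable partition: {N} | {H} | {X} | {F,I} | {B} | {W} — 6 equivalence classes.
F and I lie in the same block of the stable partition, so they are equivalent — no string distinguishes them.

Yes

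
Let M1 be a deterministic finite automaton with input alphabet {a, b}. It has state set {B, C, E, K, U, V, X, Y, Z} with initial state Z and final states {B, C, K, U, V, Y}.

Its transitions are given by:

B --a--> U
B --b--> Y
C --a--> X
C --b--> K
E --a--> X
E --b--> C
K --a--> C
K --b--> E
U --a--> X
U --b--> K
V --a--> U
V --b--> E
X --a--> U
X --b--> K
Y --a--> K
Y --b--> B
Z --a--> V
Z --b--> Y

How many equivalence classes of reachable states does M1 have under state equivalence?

P0 = {B,C,K,U,V,Y} | {E,X,Z}.
Split {B,C,K,U,V,Y} by δ(·,a) → {B,K,V,Y} and {C,U}.
On input a, block {B,K,V,Y} splits into {B,K,V} and {Y}.
On input b, block {B,K,V} splits into {K,V} and {B}.
Refine {E,X,Z} on symbol a: members go to different blocks, giving {E} and {Z} and {X}.
Stable partition: {K,V} | {E} | {C,U} | {Y} | {B} | {Z} | {X} — 7 equivalence classes.

7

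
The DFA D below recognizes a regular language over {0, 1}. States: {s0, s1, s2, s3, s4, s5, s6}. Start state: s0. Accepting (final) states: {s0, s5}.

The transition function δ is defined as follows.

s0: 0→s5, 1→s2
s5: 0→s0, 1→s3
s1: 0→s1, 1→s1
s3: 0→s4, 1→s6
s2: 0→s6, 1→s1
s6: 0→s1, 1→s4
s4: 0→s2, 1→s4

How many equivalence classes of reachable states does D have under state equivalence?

2

Start with accepting vs non-accepting: {s0,s5} | {s1,s2,s3,s4,s6}.
The partition is now stable with 2 blocks: {s0,s5} | {s1,s2,s3,s4,s6}.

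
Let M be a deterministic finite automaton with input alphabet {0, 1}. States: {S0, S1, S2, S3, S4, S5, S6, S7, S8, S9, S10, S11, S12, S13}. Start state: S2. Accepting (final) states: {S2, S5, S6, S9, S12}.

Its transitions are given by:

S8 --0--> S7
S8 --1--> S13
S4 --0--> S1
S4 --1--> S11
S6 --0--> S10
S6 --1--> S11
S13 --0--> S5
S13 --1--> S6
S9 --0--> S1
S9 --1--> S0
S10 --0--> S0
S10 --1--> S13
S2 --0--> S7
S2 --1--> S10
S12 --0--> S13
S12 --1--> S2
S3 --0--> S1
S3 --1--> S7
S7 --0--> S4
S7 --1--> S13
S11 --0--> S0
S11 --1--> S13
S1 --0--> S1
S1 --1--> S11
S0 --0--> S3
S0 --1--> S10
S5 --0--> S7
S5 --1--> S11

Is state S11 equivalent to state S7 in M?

Reachable states from the start: {S0,S1,S2,S3,S4,S5,S6,S7,S10,S11,S13}. Unreachable: {S8,S9,S12} — drop them.
P0 = {S2,S5,S6} | {S0,S1,S3,S4,S7,S10,S11,S13}.
Refine {S0,S1,S3,S4,S7,S10,S11,S13} on symbol 0: members go to different blocks, giving {S0,S1,S3,S4,S7,S10,S11} and {S13}.
Split {S0,S1,S3,S4,S7,S10,S11} by δ(·,1) → {S0,S1,S3,S4} and {S7,S10,S11}.
Stable partition: {S2,S5,S6} | {S0,S1,S3,S4} | {S13} | {S7,S10,S11} — 4 equivalence classes.
S11 and S7 lie in the same block of the stable partition, so they are equivalent — no string distinguishes them.

Yes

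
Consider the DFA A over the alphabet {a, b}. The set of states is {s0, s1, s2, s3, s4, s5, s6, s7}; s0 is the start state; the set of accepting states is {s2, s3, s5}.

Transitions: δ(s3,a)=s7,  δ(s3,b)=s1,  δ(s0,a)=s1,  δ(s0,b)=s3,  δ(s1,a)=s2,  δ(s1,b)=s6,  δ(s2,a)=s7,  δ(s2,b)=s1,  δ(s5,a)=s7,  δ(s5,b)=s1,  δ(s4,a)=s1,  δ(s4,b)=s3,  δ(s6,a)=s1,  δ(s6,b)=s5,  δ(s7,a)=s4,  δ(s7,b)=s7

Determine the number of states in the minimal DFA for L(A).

Every state is reachable, so we keep all 8.
P0 = {s2,s3,s5} | {s0,s1,s4,s6,s7}.
Split {s0,s1,s4,s6,s7} by δ(·,a) → {s0,s4,s6,s7} and {s1}.
Split {s0,s4,s6,s7} by δ(·,a) → {s0,s4,s6} and {s7}.
No further refinement is possible. Final partition (4 blocks): {s2,s3,s5} | {s0,s4,s6} | {s1} | {s7}.

4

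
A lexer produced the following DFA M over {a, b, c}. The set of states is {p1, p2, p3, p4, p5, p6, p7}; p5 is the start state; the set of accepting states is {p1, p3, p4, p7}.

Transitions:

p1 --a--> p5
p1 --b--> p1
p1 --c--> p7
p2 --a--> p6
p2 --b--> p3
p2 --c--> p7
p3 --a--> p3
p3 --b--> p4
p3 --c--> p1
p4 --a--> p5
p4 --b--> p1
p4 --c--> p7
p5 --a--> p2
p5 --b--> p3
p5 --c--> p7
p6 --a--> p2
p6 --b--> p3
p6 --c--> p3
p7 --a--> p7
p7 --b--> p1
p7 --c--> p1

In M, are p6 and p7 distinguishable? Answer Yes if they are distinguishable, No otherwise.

Yes

All states are reachable from the start state.
Start with accepting vs non-accepting: {p1,p3,p4,p7} | {p2,p5,p6}.
Refine {p1,p3,p4,p7} on symbol a: members go to different blocks, giving {p1,p4} and {p3,p7}.
Stable partition: {p1,p4} | {p2,p5,p6} | {p3,p7} — 3 equivalence classes.
p6 and p7 end up in different blocks, so they are distinguishable. For instance, the string 'ε' is accepted from only p7.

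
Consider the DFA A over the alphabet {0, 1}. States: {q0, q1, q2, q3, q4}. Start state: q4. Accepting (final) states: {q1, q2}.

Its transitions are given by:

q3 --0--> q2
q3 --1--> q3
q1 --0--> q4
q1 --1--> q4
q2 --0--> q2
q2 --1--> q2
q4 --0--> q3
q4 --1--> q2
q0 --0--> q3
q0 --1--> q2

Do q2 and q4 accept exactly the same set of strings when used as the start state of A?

No

First remove the unreachable states {q0,q1}; 3 states remain.
P0 = {q2} | {q3,q4}.
On input 0, block {q3,q4} splits into {q3} and {q4}.
No further refinement is possible. Final partition (3 blocks): {q2} | {q3} | {q4}.
q2 and q4 end up in different blocks, so they are distinguishable. For instance, the string 'ε' is accepted from only q2.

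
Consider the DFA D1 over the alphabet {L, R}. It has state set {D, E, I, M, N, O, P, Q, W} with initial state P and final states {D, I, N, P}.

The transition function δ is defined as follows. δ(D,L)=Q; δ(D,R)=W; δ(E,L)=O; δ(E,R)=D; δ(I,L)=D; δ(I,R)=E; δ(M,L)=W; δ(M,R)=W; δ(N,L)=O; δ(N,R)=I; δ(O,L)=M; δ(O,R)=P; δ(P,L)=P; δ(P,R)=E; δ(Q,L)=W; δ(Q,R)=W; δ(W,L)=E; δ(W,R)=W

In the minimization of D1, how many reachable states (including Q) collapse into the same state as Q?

States {I,N} cannot be reached from the start state, so discard them.
Start with accepting vs non-accepting: {D,P} | {E,M,O,Q,W}.
Refine {D,P} on symbol L: members go to different blocks, giving {D} and {P}.
Refine {E,M,O,Q,W} on symbol R: members go to different blocks, giving {M,Q,W} and {E} and {O}.
Split {M,Q,W} by δ(·,L) → {M,Q} and {W}.
Stable partition: {D} | {M,Q} | {P} | {E} | {O} | {W} — 6 equivalence classes.
The equivalence class containing Q is {M,Q}, of size 2.

2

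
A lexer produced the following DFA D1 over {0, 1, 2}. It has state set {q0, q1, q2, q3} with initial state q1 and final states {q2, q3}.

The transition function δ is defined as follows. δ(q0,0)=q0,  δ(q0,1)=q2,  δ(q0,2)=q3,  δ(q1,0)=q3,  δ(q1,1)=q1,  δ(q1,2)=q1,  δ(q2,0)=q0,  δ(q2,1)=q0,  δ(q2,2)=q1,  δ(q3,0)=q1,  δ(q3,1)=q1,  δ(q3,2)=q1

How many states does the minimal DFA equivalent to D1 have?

2

States {q0,q2} cannot be reached from the start state, so discard them.
P0 = {q3} | {q1}.
No further refinement is possible. Final partition (2 blocks): {q3} | {q1}.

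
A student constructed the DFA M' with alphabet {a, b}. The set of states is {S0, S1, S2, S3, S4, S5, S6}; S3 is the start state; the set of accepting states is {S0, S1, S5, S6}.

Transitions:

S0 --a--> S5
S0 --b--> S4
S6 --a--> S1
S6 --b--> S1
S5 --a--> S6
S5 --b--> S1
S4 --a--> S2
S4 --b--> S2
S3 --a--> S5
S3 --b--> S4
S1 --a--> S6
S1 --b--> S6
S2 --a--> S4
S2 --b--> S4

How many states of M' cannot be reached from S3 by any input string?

1

BFS from S3 reaches {S1, S2, S3, S4, S5, S6}; the 1 state(s) S0 are never visited.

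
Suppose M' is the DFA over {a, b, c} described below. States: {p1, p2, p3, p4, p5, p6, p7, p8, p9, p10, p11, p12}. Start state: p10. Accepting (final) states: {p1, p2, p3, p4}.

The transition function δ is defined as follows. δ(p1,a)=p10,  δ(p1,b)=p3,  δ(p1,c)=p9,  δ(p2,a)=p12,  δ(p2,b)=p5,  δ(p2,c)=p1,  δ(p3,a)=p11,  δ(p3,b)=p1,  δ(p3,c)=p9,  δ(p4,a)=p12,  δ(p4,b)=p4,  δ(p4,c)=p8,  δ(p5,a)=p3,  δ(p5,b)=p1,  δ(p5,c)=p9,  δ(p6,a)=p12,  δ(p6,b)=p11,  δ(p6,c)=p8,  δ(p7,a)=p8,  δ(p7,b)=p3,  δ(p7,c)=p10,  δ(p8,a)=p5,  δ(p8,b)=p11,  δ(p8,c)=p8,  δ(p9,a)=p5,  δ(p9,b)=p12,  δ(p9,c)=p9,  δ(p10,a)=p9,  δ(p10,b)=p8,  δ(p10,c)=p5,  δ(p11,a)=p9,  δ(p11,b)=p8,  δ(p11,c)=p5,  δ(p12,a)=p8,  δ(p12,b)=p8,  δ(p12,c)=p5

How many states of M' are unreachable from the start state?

No path from p10 leads to p2, p4, p6, p7; the other 8 states are all reachable.

4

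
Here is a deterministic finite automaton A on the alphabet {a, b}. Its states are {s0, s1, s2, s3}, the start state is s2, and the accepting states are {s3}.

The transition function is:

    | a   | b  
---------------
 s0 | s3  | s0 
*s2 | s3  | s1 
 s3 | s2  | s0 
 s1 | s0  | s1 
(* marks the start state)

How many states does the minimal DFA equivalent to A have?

P0 = {s3} | {s0,s1,s2}.
On input a, block {s0,s1,s2} splits into {s0,s2} and {s1}.
On input b, block {s0,s2} splits into {s0} and {s2}.
Stable partition: {s3} | {s0} | {s1} | {s2} — 4 equivalence classes.

4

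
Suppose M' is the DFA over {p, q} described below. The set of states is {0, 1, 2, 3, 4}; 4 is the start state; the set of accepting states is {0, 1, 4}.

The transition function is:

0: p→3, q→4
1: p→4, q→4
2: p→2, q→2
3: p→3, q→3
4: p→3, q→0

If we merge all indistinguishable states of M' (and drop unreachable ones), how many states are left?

Reachable states from the start: {0,3,4}. Unreachable: {1,2} — drop them.
Initial partition by acceptance: {0,4} | {3}.
No further refinement is possible. Final partition (2 blocks): {0,4} | {3}.

2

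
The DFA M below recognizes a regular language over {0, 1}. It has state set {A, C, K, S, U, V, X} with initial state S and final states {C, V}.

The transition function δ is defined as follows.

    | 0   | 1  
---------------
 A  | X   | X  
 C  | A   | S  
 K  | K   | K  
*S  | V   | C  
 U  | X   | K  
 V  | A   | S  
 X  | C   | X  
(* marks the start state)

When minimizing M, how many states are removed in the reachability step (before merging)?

2

No path from S leads to K, U; the other 5 states are all reachable.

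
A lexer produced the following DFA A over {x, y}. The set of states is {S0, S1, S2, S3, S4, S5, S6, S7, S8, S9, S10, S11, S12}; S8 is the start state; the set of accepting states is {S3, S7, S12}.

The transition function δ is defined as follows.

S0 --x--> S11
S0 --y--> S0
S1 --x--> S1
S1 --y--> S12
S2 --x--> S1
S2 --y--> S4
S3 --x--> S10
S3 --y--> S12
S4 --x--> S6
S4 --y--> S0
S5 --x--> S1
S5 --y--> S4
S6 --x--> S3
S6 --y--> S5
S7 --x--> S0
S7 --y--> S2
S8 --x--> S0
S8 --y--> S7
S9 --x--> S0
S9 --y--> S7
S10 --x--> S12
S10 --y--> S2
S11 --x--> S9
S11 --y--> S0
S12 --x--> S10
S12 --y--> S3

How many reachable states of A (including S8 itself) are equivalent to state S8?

2

All states are reachable from the start state.
Start with accepting vs non-accepting: {S3,S7,S12} | {S0,S1,S2,S4,S5,S6,S8,S9,S10,S11}.
Split {S3,S7,S12} by δ(·,y) → {S3,S12} and {S7}.
Split {S0,S1,S2,S4,S5,S6,S8,S9,S10,S11} by δ(·,x) → {S0,S1,S2,S4,S5,S8,S9,S11} and {S6,S10}.
Split {S0,S1,S2,S4,S5,S8,S9,S11} by δ(·,x) → {S0,S1,S2,S5,S8,S9,S11} and {S4}.
Refine {S0,S1,S2,S5,S8,S9,S11} on symbol y: members go to different blocks, giving {S0,S11} and {S2,S5} and {S8,S9} and {S1}.
Split {S0,S11} by δ(·,x) → {S0} and {S11}.
Stable partition: {S3,S12} | {S0} | {S7} | {S6,S10} | {S4} | {S2,S5} | {S8,S9} | {S1} | {S11} — 9 equivalence classes.
State S8 belongs to the block {S8,S9}, which has 2 states.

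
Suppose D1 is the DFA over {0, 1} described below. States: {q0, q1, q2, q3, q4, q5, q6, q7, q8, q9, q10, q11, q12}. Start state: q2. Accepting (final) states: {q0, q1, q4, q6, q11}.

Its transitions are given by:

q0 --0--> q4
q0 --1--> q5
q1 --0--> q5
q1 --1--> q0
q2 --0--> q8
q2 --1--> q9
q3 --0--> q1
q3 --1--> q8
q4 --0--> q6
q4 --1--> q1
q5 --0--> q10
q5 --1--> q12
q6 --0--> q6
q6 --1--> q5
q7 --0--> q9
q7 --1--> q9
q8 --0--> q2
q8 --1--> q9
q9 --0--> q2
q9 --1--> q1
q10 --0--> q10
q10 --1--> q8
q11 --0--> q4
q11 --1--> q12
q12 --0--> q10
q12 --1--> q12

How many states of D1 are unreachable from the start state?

3

BFS from q2 reaches {q0, q1, q2, q4, q5, q6, q8, q9, q10, q12}; the 3 state(s) q3, q7, q11 are never visited.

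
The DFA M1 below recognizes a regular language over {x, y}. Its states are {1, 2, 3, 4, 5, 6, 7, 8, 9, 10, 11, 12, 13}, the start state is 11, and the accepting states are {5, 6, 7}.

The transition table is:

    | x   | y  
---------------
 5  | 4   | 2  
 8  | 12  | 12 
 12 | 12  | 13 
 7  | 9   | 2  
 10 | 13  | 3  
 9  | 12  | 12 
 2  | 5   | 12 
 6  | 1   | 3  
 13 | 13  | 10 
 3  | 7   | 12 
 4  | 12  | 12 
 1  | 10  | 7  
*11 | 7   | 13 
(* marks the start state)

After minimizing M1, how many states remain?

Reachable states from the start: {2,3,4,5,7,9,10,11,12,13}. Unreachable: {1,6,8} — drop them.
Initial partition by acceptance: {5,7} | {2,3,4,9,10,11,12,13}.
On input x, block {2,3,4,9,10,11,12,13} splits into {4,9,10,12,13} and {2,3,11}.
Refine {4,9,10,12,13} on symbol y: members go to different blocks, giving {4,9,12,13} and {10}.
Refine {4,9,12,13} on symbol y: members go to different blocks, giving {4,9,12} and {13}.
Refine {4,9,12} on symbol y: members go to different blocks, giving {4,9} and {12}.
On input y, block {2,3,11} splits into {2,3} and {11}.
Stable partition: {5,7} | {4,9} | {2,3} | {10} | {13} | {12} | {11} — 7 equivalence classes.

7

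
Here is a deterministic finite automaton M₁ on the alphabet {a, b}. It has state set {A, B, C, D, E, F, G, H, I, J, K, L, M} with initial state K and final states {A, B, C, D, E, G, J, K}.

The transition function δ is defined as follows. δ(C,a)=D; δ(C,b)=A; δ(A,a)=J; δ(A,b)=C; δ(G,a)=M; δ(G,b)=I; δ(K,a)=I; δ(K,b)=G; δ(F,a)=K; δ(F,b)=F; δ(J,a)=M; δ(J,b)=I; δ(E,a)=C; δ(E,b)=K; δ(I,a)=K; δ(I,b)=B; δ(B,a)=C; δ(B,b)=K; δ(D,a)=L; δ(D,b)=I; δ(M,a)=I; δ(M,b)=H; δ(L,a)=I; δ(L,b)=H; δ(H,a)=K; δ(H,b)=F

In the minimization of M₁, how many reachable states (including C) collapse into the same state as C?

First remove the unreachable states {E}; 12 states remain.
Start with accepting vs non-accepting: {A,B,C,D,G,J,K} | {F,H,I,L,M}.
On input a, block {A,B,C,D,G,J,K} splits into {D,G,J,K} and {A,B,C}.
Refine {D,G,J,K} on symbol b: members go to different blocks, giving {D,G,J} and {K}.
Refine {F,H,I,L,M} on symbol a: members go to different blocks, giving {F,H,I} and {L,M}.
Refine {F,H,I} on symbol b: members go to different blocks, giving {F,H} and {I}.
Split {A,B,C} by δ(·,a) → {A,C} and {B}.
No further refinement is possible. Final partition (7 blocks): {D,G,J} | {F,H} | {A,C} | {K} | {L,M} | {I} | {B}.
State C belongs to the block {A,C}, which has 2 states.

2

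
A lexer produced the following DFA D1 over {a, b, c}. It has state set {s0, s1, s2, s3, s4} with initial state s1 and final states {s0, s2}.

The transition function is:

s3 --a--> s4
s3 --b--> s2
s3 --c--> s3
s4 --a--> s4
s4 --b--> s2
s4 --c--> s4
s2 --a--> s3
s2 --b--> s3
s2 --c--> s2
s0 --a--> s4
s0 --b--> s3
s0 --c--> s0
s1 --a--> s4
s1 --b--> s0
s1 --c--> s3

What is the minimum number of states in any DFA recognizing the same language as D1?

Initial partition by acceptance: {s0,s2} | {s1,s3,s4}.
Stable partition: {s0,s2} | {s1,s3,s4} — 2 equivalence classes.

2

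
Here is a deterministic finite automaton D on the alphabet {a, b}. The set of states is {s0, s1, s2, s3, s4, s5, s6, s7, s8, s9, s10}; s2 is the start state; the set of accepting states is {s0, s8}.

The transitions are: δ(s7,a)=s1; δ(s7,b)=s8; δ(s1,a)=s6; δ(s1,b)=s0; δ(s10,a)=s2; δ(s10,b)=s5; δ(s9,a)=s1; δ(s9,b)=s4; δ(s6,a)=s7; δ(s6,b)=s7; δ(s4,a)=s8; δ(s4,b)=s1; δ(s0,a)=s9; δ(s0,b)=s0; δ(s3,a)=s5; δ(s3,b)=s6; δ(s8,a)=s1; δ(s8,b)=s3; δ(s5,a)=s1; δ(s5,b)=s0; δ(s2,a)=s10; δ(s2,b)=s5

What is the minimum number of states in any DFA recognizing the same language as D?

10

All states are reachable from the start state.
P0 = {s0,s8} | {s1,s2,s3,s4,s5,s6,s7,s9,s10}.
Refine {s0,s8} on symbol b: members go to different blocks, giving {s0} and {s8}.
Refine {s1,s2,s3,s4,s5,s6,s7,s9,s10} on symbol a: members go to different blocks, giving {s1,s2,s3,s5,s6,s7,s9,s10} and {s4}.
On input b, block {s1,s2,s3,s5,s6,s7,s9,s10} splits into {s2,s3,s6,s10} and {s1,s5} and {s7} and {s9}.
Split {s2,s3,s6,s10} by δ(·,a) → {s2,s10} and {s3} and {s6}.
On input a, block {s1,s5} splits into {s1} and {s5}.
No further refinement is possible. Final partition (10 blocks): {s0} | {s2,s10} | {s8} | {s4} | {s1} | {s7} | {s9} | {s3} | {s6} | {s5}.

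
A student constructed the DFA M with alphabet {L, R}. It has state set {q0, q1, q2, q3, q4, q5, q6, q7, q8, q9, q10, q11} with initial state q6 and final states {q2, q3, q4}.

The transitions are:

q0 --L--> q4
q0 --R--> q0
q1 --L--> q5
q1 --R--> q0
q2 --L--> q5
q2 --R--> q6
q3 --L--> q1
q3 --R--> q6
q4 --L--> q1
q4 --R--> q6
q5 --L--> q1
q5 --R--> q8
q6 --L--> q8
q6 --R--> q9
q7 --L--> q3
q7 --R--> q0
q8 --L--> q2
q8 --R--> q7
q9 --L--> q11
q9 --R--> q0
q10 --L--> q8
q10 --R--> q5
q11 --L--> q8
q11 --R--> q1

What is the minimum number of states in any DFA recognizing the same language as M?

6

Reachable states from the start: {q0,q1,q2,q3,q4,q5,q6,q7,q8,q9,q11}. Unreachable: {q10} — drop them.
Start with accepting vs non-accepting: {q2,q3,q4} | {q0,q1,q5,q6,q7,q8,q9,q11}.
Split {q0,q1,q5,q6,q7,q8,q9,q11} by δ(·,L) → {q1,q5,q6,q9,q11} and {q0,q7,q8}.
Split {q1,q5,q6,q9,q11} by δ(·,L) → {q1,q5,q9} and {q6,q11}.
Split {q1,q5,q9} by δ(·,L) → {q1,q5} and {q9}.
Split {q6,q11} by δ(·,R) → {q6} and {q11}.
No further refinement is possible. Final partition (6 blocks): {q2,q3,q4} | {q1,q5} | {q0,q7,q8} | {q6} | {q9} | {q11}.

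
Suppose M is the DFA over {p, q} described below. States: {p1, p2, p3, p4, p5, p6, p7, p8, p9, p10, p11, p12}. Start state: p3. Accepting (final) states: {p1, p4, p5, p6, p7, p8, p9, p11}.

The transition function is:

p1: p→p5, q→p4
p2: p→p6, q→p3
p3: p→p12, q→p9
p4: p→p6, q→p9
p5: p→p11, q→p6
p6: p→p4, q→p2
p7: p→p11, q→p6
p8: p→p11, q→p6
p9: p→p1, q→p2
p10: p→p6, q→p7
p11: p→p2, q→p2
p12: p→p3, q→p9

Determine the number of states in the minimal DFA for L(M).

8

First remove the unreachable states {p7,p8,p10}; 9 states remain.
P0 = {p1,p4,p5,p6,p9,p11} | {p2,p3,p12}.
On input p, block {p1,p4,p5,p6,p9,p11} splits into {p1,p4,p5,p6,p9} and {p11}.
On input p, block {p1,p4,p5,p6,p9} splits into {p1,p4,p6,p9} and {p5}.
Split {p1,p4,p6,p9} by δ(·,p) → {p4,p6,p9} and {p1}.
Split {p4,p6,p9} by δ(·,p) → {p4,p6} and {p9}.
Refine {p4,p6} on symbol q: members go to different blocks, giving {p4} and {p6}.
On input p, block {p2,p3,p12} splits into {p3,p12} and {p2}.
No further refinement is possible. Final partition (8 blocks): {p4} | {p3,p12} | {p11} | {p5} | {p1} | {p9} | {p6} | {p2}.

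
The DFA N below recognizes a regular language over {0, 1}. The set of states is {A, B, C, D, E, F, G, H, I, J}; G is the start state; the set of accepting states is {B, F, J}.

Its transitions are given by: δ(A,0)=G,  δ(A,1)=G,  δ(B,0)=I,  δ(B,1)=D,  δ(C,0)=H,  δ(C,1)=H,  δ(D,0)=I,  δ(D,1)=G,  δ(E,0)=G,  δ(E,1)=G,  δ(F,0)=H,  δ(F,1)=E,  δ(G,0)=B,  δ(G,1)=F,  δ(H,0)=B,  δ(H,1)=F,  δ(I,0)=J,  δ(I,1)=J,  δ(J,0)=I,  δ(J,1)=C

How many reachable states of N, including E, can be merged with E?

First remove the unreachable states {A}; 9 states remain.
Start with accepting vs non-accepting: {B,F,J} | {C,D,E,G,H,I}.
Refine {C,D,E,G,H,I} on symbol 0: members go to different blocks, giving {C,D,E} and {G,H,I}.
The partition is now stable with 3 blocks: {B,F,J} | {C,D,E} | {G,H,I}.
The equivalence class containing E is {C,D,E}, of size 3.

3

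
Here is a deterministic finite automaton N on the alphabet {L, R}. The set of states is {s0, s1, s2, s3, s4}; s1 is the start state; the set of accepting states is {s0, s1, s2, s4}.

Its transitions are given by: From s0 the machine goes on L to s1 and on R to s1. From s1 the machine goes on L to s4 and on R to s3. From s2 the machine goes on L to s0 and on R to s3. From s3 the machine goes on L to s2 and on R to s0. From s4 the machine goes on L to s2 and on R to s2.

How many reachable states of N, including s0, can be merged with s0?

Every state is reachable, so we keep all 5.
Initial partition by acceptance: {s0,s1,s2,s4} | {s3}.
Refine {s0,s1,s2,s4} on symbol R: members go to different blocks, giving {s0,s4} and {s1,s2}.
No further refinement is possible. Final partition (3 blocks): {s0,s4} | {s3} | {s1,s2}.
The equivalence class containing s0 is {s0,s4}, of size 2.

2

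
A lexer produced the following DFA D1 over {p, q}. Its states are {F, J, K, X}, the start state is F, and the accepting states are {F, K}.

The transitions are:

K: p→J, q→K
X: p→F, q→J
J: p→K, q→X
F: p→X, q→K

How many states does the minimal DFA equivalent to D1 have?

2

All states are reachable from the start state.
Initial partition by acceptance: {F,K} | {J,X}.
The partition is now stable with 2 blocks: {F,K} | {J,X}.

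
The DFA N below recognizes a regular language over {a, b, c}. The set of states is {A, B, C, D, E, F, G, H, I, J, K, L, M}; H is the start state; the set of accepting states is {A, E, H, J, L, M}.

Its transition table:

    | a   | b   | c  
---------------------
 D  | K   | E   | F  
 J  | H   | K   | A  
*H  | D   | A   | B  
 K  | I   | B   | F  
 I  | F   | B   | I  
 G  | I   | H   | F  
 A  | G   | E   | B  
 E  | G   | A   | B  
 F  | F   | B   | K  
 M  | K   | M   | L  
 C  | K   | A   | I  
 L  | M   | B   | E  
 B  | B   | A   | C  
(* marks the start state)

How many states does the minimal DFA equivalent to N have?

Reachable states from the start: {A,B,C,D,E,F,G,H,I,K}. Unreachable: {J,L,M} — drop them.
P0 = {A,E,H} | {B,C,D,F,G,I,K}.
Split {B,C,D,F,G,I,K} by δ(·,b) → {B,C,D,G} and {F,I,K}.
Refine {B,C,D,G} on symbol a: members go to different blocks, giving {C,D,G} and {B}.
No further refinement is possible. Final partition (4 blocks): {A,E,H} | {C,D,G} | {F,I,K} | {B}.

4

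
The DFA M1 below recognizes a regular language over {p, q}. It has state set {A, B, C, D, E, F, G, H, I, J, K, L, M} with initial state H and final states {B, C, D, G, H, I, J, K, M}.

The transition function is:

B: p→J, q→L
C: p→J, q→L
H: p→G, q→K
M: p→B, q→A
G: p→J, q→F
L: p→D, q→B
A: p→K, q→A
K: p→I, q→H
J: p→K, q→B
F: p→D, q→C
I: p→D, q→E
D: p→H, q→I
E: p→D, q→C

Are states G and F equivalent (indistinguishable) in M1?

States {A,M} cannot be reached from the start state, so discard them.
P0 = {B,C,D,G,H,I,J,K} | {E,F,L}.
On input q, block {B,C,D,G,H,I,J,K} splits into {B,C,G,I} and {D,H,J,K}.
Refine {D,H,J,K} on symbol p: members go to different blocks, giving {D,J} and {H,K}.
No further refinement is possible. Final partition (4 blocks): {B,C,G,I} | {E,F,L} | {D,J} | {H,K}.
G and F end up in different blocks, so they are distinguishable. For instance, the string 'ε' is accepted from only G.

No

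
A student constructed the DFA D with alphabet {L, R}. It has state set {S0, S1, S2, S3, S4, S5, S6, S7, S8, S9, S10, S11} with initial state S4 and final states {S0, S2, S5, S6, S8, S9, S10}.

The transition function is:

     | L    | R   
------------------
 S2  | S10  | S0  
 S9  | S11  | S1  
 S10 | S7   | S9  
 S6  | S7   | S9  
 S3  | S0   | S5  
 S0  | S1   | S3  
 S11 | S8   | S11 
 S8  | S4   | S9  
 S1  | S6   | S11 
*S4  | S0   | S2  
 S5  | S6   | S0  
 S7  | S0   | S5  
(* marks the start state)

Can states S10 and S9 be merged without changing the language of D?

No

Start with accepting vs non-accepting: {S0,S2,S5,S6,S8,S9,S10} | {S1,S3,S4,S7,S11}.
Split {S0,S2,S5,S6,S8,S9,S10} by δ(·,L) → {S0,S6,S8,S9,S10} and {S2,S5}.
On input R, block {S0,S6,S8,S9,S10} splits into {S6,S8,S10} and {S0,S9}.
Split {S1,S3,S4,S7,S11} by δ(·,L) → {S3,S4,S7} and {S1,S11}.
Refine {S0,S9} on symbol R: members go to different blocks, giving {S0} and {S9}.
The partition is now stable with 6 blocks: {S6,S8,S10} | {S3,S4,S7} | {S2,S5} | {S0} | {S1,S11} | {S9}.
S10 and S9 end up in different blocks, so they are distinguishable. For instance, the string 'R' is accepted from only S10.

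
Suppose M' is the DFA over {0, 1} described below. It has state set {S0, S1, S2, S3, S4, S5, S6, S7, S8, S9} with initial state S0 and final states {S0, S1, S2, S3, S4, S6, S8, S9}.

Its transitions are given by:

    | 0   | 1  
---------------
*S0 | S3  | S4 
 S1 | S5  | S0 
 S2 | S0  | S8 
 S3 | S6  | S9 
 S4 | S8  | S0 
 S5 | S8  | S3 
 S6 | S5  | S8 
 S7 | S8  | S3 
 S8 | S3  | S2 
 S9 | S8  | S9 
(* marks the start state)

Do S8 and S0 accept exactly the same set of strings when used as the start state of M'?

First remove the unreachable states {S1,S7}; 8 states remain.
P0 = {S0,S2,S3,S4,S6,S8,S9} | {S5}.
On input 0, block {S0,S2,S3,S4,S6,S8,S9} splits into {S0,S2,S3,S4,S8,S9} and {S6}.
On input 0, block {S0,S2,S3,S4,S8,S9} splits into {S0,S2,S4,S8,S9} and {S3}.
Split {S0,S2,S4,S8,S9} by δ(·,0) → {S2,S4,S9} and {S0,S8}.
On input 1, block {S2,S4,S9} splits into {S2,S4} and {S9}.
No further refinement is possible. Final partition (6 blocks): {S2,S4} | {S5} | {S6} | {S3} | {S0,S8} | {S9}.
S8 and S0 lie in the same block of the stable partition, so they are equivalent — no string distinguishes them.

Yes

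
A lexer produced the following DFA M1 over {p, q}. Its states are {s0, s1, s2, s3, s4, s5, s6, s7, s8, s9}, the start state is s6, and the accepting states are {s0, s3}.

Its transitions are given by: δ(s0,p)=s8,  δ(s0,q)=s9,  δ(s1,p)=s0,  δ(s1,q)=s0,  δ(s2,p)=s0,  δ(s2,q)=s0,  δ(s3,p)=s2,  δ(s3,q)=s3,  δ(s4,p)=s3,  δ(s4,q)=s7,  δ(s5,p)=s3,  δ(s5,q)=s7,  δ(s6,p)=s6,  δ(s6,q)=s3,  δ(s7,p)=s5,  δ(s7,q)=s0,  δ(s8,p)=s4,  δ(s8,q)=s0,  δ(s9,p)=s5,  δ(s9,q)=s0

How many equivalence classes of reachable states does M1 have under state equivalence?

6

Reachable states from the start: {s0,s2,s3,s4,s5,s6,s7,s8,s9}. Unreachable: {s1} — drop them.
Start with accepting vs non-accepting: {s0,s3} | {s2,s4,s5,s6,s7,s8,s9}.
On input q, block {s0,s3} splits into {s0} and {s3}.
On input p, block {s2,s4,s5,s6,s7,s8,s9} splits into {s6,s7,s8,s9} and {s4,s5} and {s2}.
Refine {s6,s7,s8,s9} on symbol p: members go to different blocks, giving {s7,s8,s9} and {s6}.
The partition is now stable with 6 blocks: {s0} | {s7,s8,s9} | {s3} | {s4,s5} | {s2} | {s6}.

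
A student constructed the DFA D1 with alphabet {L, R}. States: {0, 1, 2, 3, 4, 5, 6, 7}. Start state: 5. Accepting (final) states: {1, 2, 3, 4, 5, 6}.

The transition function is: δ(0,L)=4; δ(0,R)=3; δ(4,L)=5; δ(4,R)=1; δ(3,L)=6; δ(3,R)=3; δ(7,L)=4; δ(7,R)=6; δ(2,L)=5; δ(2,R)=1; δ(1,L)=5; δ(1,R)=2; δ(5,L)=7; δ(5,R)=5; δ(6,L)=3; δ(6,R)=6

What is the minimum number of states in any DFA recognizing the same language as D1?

First remove the unreachable states {0}; 7 states remain.
Initial partition by acceptance: {1,2,3,4,5,6} | {7}.
Split {1,2,3,4,5,6} by δ(·,L) → {1,2,3,4,6} and {5}.
Split {1,2,3,4,6} by δ(·,L) → {1,2,4} and {3,6}.
The partition is now stable with 4 blocks: {1,2,4} | {7} | {5} | {3,6}.

4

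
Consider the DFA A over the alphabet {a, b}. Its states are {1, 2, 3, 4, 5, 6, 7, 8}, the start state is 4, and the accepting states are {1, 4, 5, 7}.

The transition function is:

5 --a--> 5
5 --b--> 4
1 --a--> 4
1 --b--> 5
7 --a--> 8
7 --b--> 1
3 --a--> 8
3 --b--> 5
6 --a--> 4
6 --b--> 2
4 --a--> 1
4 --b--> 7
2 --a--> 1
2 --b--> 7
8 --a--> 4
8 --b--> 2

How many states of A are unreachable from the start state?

BFS from 4 reaches {1, 2, 4, 5, 7, 8}; the 2 state(s) 3, 6 are never visited.

2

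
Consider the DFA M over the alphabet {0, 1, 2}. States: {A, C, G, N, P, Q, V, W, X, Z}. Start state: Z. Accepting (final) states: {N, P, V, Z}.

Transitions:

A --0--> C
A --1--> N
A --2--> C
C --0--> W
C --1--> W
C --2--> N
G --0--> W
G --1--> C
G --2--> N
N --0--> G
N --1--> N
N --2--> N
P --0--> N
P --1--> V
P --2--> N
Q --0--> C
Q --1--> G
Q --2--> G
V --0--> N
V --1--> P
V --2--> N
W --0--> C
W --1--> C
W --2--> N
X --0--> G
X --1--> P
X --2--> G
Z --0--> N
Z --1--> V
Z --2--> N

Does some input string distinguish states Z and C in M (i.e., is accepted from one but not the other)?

First remove the unreachable states {A,Q,X}; 7 states remain.
Initial partition by acceptance: {N,P,V,Z} | {C,G,W}.
Refine {N,P,V,Z} on symbol 0: members go to different blocks, giving {P,V,Z} and {N}.
Stable partition: {P,V,Z} | {C,G,W} | {N} — 3 equivalence classes.
Z and C end up in different blocks, so they are distinguishable. For instance, the string 'ε' is accepted from only Z.

Yes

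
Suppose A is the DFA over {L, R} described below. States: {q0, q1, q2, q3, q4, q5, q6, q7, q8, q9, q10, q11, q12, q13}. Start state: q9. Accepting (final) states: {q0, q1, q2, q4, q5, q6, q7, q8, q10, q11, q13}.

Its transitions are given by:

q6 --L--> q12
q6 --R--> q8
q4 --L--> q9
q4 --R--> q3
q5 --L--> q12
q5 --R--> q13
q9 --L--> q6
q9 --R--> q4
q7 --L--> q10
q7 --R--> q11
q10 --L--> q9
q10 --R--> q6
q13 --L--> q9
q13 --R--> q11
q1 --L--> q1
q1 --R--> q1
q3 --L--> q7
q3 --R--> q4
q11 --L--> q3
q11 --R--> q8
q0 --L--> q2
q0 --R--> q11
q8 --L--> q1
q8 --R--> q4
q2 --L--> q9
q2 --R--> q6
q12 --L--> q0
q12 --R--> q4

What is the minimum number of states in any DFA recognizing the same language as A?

8

States {q5,q13} cannot be reached from the start state, so discard them.
Initial partition by acceptance: {q0,q1,q2,q4,q6,q7,q8,q10,q11} | {q3,q9,q12}.
On input L, block {q0,q1,q2,q4,q6,q7,q8,q10,q11} splits into {q2,q4,q6,q10,q11} and {q0,q1,q7,q8}.
On input R, block {q2,q4,q6,q10,q11} splits into {q2,q10} and {q6,q11} and {q4}.
On input L, block {q3,q9,q12} splits into {q3,q12} and {q9}.
On input L, block {q0,q1,q7,q8} splits into {q0,q7} and {q1,q8}.
On input R, block {q1,q8} splits into {q1} and {q8}.
The partition is now stable with 8 blocks: {q2,q10} | {q3,q12} | {q0,q7} | {q6,q11} | {q4} | {q9} | {q1} | {q8}.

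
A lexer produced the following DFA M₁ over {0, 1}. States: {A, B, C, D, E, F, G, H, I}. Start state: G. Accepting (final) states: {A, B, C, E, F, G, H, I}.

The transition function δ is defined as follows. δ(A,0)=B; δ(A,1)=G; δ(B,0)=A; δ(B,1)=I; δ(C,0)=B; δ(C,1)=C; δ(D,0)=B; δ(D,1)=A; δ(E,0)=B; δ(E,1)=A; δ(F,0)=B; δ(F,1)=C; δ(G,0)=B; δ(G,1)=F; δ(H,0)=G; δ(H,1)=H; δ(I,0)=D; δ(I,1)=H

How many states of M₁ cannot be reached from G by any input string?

BFS from G reaches {A, B, C, D, F, G, H, I}; the 1 state(s) E are never visited.

1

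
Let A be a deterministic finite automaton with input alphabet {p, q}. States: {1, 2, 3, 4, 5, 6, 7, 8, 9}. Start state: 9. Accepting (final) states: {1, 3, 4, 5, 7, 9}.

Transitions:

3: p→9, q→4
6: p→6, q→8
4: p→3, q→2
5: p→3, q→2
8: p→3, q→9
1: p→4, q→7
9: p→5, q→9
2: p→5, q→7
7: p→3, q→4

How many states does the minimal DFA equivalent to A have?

5

Reachable states from the start: {2,3,4,5,7,9}. Unreachable: {1,6,8} — drop them.
P0 = {3,4,5,7,9} | {2}.
On input q, block {3,4,5,7,9} splits into {3,7,9} and {4,5}.
Refine {3,7,9} on symbol p: members go to different blocks, giving {3,7} and {9}.
Refine {3,7} on symbol p: members go to different blocks, giving {3} and {7}.
The partition is now stable with 5 blocks: {3} | {2} | {4,5} | {9} | {7}.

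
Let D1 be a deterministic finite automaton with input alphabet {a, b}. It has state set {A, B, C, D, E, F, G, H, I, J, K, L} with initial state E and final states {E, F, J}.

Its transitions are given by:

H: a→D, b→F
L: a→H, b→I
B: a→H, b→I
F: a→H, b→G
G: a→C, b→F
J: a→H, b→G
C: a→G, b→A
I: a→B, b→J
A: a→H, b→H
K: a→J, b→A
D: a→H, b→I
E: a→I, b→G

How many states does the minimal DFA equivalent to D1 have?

First remove the unreachable states {K,L}; 10 states remain.
Start with accepting vs non-accepting: {E,F,J} | {A,B,C,D,G,H,I}.
On input b, block {A,B,C,D,G,H,I} splits into {A,B,C,D} and {G,H,I}.
On input b, block {A,B,C,D} splits into {A,B,D} and {C}.
On input a, block {G,H,I} splits into {H,I} and {G}.
The partition is now stable with 5 blocks: {E,F,J} | {A,B,D} | {H,I} | {C} | {G}.

5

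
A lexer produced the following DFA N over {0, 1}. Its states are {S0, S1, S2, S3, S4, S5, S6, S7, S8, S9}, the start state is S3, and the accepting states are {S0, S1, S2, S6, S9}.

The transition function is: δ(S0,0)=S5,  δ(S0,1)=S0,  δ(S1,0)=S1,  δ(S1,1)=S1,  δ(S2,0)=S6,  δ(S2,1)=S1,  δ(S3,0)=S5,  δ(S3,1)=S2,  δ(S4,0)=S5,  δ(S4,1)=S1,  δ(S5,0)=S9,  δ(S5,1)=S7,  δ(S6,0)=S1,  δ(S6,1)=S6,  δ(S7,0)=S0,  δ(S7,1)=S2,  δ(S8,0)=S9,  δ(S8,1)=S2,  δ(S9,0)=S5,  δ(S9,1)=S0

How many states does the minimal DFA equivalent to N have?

5

States {S4,S8} cannot be reached from the start state, so discard them.
Start with accepting vs non-accepting: {S0,S1,S2,S6,S9} | {S3,S5,S7}.
Split {S0,S1,S2,S6,S9} by δ(·,0) → {S1,S2,S6} and {S0,S9}.
On input 0, block {S3,S5,S7} splits into {S5,S7} and {S3}.
On input 1, block {S5,S7} splits into {S5} and {S7}.
No further refinement is possible. Final partition (5 blocks): {S1,S2,S6} | {S5} | {S0,S9} | {S3} | {S7}.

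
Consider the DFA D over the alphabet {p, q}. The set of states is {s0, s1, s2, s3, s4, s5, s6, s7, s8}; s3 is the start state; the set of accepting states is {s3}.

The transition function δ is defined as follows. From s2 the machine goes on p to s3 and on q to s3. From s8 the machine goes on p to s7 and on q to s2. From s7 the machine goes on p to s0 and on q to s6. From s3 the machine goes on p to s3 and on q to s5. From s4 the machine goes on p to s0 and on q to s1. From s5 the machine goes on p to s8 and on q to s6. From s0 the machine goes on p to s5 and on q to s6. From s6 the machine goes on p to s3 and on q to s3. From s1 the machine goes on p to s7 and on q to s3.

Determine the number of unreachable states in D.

No path from s3 leads to s1, s4; the other 7 states are all reachable.

2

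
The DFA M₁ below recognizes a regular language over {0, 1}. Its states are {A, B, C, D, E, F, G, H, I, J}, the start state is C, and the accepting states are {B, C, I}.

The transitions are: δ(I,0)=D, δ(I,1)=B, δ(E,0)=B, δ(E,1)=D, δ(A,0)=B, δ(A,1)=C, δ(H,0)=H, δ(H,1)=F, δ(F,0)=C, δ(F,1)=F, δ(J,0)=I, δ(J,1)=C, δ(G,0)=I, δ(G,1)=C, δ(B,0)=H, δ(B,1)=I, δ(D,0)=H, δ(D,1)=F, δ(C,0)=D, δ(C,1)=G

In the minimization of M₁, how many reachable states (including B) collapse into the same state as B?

Reachable states from the start: {B,C,D,F,G,H,I}. Unreachable: {A,E,J} — drop them.
Start with accepting vs non-accepting: {B,C,I} | {D,F,G,H}.
On input 1, block {B,C,I} splits into {B,I} and {C}.
Refine {D,F,G,H} on symbol 0: members go to different blocks, giving {D,H} and {F} and {G}.
Stable partition: {B,I} | {D,H} | {C} | {F} | {G} — 5 equivalence classes.
The equivalence class containing B is {B,I}, of size 2.

2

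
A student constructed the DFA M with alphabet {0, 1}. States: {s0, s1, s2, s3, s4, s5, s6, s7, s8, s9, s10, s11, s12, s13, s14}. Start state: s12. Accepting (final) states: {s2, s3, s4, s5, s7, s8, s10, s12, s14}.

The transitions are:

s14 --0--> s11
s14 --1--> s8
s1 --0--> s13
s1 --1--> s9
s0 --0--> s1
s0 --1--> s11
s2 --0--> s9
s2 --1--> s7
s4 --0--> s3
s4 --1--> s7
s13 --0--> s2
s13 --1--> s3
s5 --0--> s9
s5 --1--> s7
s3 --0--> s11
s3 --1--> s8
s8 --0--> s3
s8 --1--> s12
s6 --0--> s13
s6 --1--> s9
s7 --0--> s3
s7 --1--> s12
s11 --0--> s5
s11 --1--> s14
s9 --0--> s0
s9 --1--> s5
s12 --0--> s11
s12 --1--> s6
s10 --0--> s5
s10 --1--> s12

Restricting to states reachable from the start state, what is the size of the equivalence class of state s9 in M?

Reachable states from the start: {s0,s1,s2,s3,s5,s6,s7,s8,s9,s11,s12,s13,s14}. Unreachable: {s4,s10} — drop them.
P0 = {s2,s3,s5,s7,s8,s12,s14} | {s0,s1,s6,s9,s11,s13}.
On input 0, block {s2,s3,s5,s7,s8,s12,s14} splits into {s2,s3,s5,s12,s14} and {s7,s8}.
On input 1, block {s2,s3,s5,s12,s14} splits into {s2,s3,s5,s14} and {s12}.
Refine {s0,s1,s6,s9,s11,s13} on symbol 0: members go to different blocks, giving {s0,s1,s6,s9} and {s11,s13}.
On input 0, block {s2,s3,s5,s14} splits into {s2,s5} and {s3,s14}.
On input 0, block {s0,s1,s6,s9} splits into {s0,s9} and {s1,s6}.
Split {s0,s9} by δ(·,0) → {s0} and {s9}.
The partition is now stable with 8 blocks: {s2,s5} | {s0} | {s7,s8} | {s12} | {s11,s13} | {s3,s14} | {s1,s6} | {s9}.
State s9 belongs to the block {s9}, which has 1 states.

1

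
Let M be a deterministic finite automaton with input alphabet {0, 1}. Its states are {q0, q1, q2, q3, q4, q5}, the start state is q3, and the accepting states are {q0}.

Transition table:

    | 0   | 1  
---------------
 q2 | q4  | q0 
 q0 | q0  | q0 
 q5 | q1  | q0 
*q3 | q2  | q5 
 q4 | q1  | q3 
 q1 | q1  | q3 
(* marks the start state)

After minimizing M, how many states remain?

4

Every state is reachable, so we keep all 6.
P0 = {q0} | {q1,q2,q3,q4,q5}.
Split {q1,q2,q3,q4,q5} by δ(·,1) → {q1,q3,q4} and {q2,q5}.
Refine {q1,q3,q4} on symbol 0: members go to different blocks, giving {q1,q4} and {q3}.
The partition is now stable with 4 blocks: {q0} | {q1,q4} | {q2,q5} | {q3}.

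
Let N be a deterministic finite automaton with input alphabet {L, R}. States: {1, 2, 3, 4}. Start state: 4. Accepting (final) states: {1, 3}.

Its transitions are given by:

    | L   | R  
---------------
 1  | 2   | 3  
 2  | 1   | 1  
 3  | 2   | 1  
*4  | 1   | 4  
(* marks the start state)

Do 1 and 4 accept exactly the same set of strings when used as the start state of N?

No

All states are reachable from the start state.
P0 = {1,3} | {2,4}.
Refine {2,4} on symbol R: members go to different blocks, giving {2} and {4}.
The partition is now stable with 3 blocks: {1,3} | {2} | {4}.
1 and 4 end up in different blocks, so they are distinguishable. For instance, the string 'ε' is accepted from only 1.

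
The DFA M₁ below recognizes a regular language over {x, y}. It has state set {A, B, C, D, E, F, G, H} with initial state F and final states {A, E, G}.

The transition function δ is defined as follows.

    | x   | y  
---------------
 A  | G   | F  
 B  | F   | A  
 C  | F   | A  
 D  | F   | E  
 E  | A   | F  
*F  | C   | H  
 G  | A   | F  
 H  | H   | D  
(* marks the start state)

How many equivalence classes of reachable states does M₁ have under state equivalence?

First remove the unreachable states {B}; 7 states remain.
Initial partition by acceptance: {A,E,G} | {C,D,F,H}.
On input y, block {C,D,F,H} splits into {C,D} and {F,H}.
Refine {F,H} on symbol x: members go to different blocks, giving {F} and {H}.
No further refinement is possible. Final partition (4 blocks): {A,E,G} | {C,D} | {F} | {H}.

4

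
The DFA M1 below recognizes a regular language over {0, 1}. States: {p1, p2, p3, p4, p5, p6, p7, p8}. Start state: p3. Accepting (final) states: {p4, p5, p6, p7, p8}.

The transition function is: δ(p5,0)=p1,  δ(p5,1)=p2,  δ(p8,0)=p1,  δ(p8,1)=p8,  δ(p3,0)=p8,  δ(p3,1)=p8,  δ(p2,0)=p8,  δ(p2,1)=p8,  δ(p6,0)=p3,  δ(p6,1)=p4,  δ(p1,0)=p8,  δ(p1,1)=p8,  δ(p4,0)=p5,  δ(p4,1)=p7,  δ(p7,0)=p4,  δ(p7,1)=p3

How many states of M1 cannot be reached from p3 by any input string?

Starting at p3 and following transitions, the reachable set is {p1, p3, p8}. That leaves p2, p4, p5, p6, p7 unreachable — 5 in total.

5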